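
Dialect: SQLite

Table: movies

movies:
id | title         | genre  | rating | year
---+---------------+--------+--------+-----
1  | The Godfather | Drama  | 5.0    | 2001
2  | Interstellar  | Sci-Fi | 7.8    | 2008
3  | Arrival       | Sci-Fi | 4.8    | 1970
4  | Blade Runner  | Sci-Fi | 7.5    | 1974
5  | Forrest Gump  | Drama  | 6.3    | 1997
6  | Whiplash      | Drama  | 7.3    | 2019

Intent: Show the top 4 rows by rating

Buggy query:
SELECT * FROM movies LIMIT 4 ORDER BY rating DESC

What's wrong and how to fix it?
Bug: ORDER BY cannot follow LIMIT; LIMIT is the final clause

Fix: Swap the clauses: ORDER BY first, then LIMIT

Corrected query:
SELECT * FROM movies ORDER BY rating DESC LIMIT 4

Result:
id | title        | genre  | rating | year
---+--------------+--------+--------+-----
2  | Interstellar | Sci-Fi | 7.8    | 2008
4  | Blade Runner | Sci-Fi | 7.5    | 1974
6  | Whiplash     | Drama  | 7.3    | 2019
5  | Forrest Gump | Drama  | 6.3    | 1997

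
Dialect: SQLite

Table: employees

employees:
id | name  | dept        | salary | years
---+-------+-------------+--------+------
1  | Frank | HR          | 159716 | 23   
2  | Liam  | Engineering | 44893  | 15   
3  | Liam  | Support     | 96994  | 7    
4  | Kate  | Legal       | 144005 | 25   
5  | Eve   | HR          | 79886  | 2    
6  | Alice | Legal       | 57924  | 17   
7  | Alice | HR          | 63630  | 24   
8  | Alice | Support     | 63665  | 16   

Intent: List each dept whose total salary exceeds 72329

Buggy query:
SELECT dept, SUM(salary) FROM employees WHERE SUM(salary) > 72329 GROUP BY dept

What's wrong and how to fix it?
Bug: Aggregate functions cannot appear in a WHERE clause

Fix: Use HAVING (which filters groups after aggregation) instead of WHERE

Corrected query:
SELECT dept, SUM(salary) FROM employees GROUP BY dept HAVING SUM(salary) > 72329

Result:
dept    | SUM(salary)
--------+------------
HR      | 303232     
Legal   | 201929     
Support | 160659     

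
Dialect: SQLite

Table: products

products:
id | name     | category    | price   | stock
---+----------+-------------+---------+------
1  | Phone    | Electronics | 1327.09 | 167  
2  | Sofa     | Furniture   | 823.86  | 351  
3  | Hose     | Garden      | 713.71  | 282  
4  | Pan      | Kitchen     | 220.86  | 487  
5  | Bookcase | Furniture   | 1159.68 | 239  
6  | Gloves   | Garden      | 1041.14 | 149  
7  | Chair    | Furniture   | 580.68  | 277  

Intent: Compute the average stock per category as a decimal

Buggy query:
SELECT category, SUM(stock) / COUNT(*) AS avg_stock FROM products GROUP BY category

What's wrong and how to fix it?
Bug: SUM(stock) and COUNT(*) are both integers; the division truncates the fractional part

Fix: Cast one side to REAL so the division keeps the fractional part

Corrected query:
SELECT category, SUM(stock) * 1.0 / COUNT(*) AS avg_stock FROM products GROUP BY category

Result:
category    | avg_stock
------------+----------
Electronics | 167      
Furniture   | 289      
Garden      | 215.5    
Kitchen     | 487      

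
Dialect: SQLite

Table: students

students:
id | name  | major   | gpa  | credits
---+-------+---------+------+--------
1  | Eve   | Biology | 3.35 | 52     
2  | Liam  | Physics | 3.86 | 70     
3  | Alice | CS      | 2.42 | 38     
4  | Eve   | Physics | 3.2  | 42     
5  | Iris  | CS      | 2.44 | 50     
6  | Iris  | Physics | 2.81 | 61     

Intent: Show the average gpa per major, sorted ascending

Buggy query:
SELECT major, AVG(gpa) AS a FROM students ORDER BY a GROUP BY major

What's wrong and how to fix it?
Bug: ORDER BY appears before GROUP BY; SQL clause order requires GROUP BY first

Fix: Reorder: SELECT … FROM … GROUP BY … ORDER BY …

Corrected query:
SELECT major, AVG(gpa) AS a FROM students GROUP BY major ORDER BY a

Result:
major   | a   
--------+-----
CS      | 2.43
Physics | 3.29
Biology | 3.35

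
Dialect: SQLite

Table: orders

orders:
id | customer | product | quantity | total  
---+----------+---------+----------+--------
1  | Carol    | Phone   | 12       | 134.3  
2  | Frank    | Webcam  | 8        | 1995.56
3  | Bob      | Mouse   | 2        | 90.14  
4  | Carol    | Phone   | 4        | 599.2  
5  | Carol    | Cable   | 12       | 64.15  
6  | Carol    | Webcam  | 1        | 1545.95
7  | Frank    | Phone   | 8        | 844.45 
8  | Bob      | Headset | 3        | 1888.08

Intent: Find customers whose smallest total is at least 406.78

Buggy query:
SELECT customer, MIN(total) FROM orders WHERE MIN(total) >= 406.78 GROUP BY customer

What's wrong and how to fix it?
Bug: MIN() in WHERE is a misuse of aggregate

Fix: Use HAVING for the per-group MIN condition

Corrected query:
SELECT customer, MIN(total) FROM orders GROUP BY customer HAVING MIN(total) >= 406.78

Result:
customer | MIN(total)
---------+-----------
Frank    | 844.45    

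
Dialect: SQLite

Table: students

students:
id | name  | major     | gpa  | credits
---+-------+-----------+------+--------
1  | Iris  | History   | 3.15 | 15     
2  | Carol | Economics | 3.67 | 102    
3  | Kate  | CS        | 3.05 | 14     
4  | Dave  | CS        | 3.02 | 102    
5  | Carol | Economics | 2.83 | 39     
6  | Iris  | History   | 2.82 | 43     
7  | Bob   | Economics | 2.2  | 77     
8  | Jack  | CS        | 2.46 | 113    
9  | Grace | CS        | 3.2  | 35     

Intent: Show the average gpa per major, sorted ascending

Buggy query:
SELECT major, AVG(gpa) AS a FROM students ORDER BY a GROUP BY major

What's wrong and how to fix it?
Bug: ORDER BY appears before GROUP BY; SQL clause order requires GROUP BY first

Fix: Move ORDER BY to the end, after GROUP BY

Corrected query:
SELECT major, AVG(gpa) AS a FROM students GROUP BY major ORDER BY a

Result:
major     | a     
----------+-------
Economics | 2.9   
CS        | 2.9325
History   | 2.985 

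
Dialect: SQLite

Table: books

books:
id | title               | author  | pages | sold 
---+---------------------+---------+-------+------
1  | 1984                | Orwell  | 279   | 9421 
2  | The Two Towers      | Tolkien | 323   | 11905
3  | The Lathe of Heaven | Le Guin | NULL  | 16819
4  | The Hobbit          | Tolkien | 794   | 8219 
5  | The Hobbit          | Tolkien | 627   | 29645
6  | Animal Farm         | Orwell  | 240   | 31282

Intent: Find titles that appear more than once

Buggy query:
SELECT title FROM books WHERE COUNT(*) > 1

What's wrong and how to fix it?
Bug: COUNT(*) is an aggregate and cannot be used in WHERE

Fix: Group first, then use HAVING for the count condition

Corrected query:
SELECT title FROM books GROUP BY title HAVING COUNT(*) > 1

Result:
title     
----------
The Hobbit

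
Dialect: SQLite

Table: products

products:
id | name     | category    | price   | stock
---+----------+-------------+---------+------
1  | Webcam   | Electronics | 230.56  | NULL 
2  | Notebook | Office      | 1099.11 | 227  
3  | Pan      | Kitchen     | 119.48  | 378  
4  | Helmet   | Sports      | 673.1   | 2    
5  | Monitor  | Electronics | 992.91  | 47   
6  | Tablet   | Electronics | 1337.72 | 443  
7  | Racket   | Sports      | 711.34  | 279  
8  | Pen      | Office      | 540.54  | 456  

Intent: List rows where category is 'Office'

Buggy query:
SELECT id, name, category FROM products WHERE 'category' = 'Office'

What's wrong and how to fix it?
Bug: Single quotes denote string literals in SQL; the column name is being compared as a constant string

Fix: Remove the quotes around the column name (or use double quotes for an identifier)

Corrected query:
SELECT id, name, category FROM products WHERE category = 'Office'

Result:
id | name     | category
---+----------+---------
2  | Notebook | Office  
8  | Pen      | Office  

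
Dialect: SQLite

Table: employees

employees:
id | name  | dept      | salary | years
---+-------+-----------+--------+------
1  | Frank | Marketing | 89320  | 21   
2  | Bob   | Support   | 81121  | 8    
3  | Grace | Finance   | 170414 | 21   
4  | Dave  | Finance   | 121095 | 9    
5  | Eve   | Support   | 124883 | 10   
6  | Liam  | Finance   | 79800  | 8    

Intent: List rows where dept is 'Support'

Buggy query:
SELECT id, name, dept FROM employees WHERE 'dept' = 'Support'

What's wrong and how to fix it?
Bug: 'dept' in single quotes is a string literal, not the column; the comparison is literal-vs-literal and never true

Fix: Remove the quotes around the column name (or use double quotes for an identifier)

Corrected query:
SELECT id, name, dept FROM employees WHERE dept = 'Support'

Result:
id | name | dept   
---+------+--------
2  | Bob  | Support
5  | Eve  | Support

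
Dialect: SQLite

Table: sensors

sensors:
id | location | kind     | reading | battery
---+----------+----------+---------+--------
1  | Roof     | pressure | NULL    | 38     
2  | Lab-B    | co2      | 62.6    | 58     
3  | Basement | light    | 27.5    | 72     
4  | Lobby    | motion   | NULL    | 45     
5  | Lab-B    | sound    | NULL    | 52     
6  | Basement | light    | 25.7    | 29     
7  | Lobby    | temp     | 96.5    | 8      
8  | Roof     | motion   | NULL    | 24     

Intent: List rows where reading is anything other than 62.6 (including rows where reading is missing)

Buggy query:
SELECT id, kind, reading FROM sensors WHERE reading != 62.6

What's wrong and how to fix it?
Bug: 'reading != 62.6' is unknown when reading is NULL, so NULL rows are silently excluded

Fix: Add an explicit OR reading IS NULL to include the missing-value rows

Corrected query:
SELECT id, kind, reading FROM sensors WHERE reading != 62.6 OR reading IS NULL

Result:
id | kind     | reading
---+----------+--------
1  | pressure | NULL   
3  | light    | 27.5   
4  | motion   | NULL   
5  | sound    | NULL   
6  | light    | 25.7   
7  | temp     | 96.5   
8  | motion   | NULL   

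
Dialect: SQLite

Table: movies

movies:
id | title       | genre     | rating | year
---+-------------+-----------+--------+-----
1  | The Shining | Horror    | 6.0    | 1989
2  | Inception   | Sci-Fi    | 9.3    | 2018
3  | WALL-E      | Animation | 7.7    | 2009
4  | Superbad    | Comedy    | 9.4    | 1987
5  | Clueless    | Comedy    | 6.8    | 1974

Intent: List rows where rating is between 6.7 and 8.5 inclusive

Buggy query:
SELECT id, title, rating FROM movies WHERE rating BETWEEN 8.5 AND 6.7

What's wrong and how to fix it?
Bug: BETWEEN expects the lower bound first; with 8.5 AND 6.7 the range is empty

Fix: Write BETWEEN 6.7 AND 8.5

Corrected query:
SELECT id, title, rating FROM movies WHERE rating BETWEEN 6.7 AND 8.5

Result:
id | title    | rating
---+----------+-------
3  | WALL-E   | 7.7   
5  | Clueless | 6.8   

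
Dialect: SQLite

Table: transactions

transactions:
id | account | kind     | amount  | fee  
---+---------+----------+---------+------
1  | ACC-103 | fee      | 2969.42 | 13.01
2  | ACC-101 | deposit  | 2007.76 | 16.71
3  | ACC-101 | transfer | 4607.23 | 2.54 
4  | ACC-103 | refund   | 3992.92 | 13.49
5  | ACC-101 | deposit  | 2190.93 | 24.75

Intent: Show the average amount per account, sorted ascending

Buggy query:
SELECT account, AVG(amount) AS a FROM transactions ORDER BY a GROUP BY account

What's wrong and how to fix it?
Bug: GROUP BY must precede ORDER BY

Fix: Reorder: SELECT … FROM … GROUP BY … ORDER BY …

Corrected query:
SELECT account, AVG(amount) AS a FROM transactions GROUP BY account ORDER BY a

Result:
account | a          
--------+------------
ACC-101 | 2935.306667
ACC-103 | 3481.17    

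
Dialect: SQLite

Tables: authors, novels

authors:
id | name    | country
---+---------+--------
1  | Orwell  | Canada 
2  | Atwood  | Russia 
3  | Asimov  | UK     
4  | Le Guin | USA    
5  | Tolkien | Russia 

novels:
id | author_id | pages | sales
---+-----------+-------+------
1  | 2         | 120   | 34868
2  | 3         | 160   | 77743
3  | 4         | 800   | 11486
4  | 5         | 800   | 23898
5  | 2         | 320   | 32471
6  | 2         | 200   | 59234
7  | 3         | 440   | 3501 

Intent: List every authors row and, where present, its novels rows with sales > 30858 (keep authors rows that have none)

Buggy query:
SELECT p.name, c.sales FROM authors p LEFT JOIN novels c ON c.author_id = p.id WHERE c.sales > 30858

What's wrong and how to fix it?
Bug: A WHERE condition on the right-hand table after LEFT JOIN drops unmatched parents

Fix: Put 'c.sales > 30858' in the JOIN's ON clause instead of WHERE

Corrected query:
SELECT p.name, c.sales FROM authors p LEFT JOIN novels c ON c.author_id = p.id AND c.sales > 30858

Result:
name    | sales
--------+------
Orwell  | NULL 
Atwood  | 32471
Atwood  | 34868
Atwood  | 59234
Asimov  | 77743
Le Guin | NULL 
Tolkien | NULL 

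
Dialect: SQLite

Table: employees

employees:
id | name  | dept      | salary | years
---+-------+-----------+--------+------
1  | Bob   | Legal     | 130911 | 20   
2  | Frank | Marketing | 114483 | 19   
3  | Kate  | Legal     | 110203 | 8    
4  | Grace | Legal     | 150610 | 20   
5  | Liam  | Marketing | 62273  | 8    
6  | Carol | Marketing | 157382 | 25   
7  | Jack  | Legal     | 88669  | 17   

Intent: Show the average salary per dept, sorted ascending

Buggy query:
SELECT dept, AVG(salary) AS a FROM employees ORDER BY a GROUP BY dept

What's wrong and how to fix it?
Bug: ORDER BY appears before GROUP BY; SQL clause order requires GROUP BY first

Fix: Move ORDER BY to the end, after GROUP BY

Corrected query:
SELECT dept, AVG(salary) AS a FROM employees GROUP BY dept ORDER BY a

Result:
dept      | a            
----------+--------------
Marketing | 111379.333333
Legal     | 120098.25    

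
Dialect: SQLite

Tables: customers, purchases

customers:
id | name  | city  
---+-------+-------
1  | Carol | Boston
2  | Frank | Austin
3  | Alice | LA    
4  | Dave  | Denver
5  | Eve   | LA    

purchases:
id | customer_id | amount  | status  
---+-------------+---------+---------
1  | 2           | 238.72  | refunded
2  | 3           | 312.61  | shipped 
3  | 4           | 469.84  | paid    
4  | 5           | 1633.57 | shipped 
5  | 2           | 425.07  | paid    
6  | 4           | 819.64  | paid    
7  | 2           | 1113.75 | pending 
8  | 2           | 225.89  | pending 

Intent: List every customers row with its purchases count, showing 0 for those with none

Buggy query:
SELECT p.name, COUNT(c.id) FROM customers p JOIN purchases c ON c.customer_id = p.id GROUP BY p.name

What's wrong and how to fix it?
Bug: An inner join excludes parents with zero children

Fix: Use LEFT JOIN so parents without children still appear (COUNT(c.id) gives 0)

Corrected query:
SELECT p.name, COUNT(c.id) FROM customers p LEFT JOIN purchases c ON c.customer_id = p.id GROUP BY p.name

Result:
name  | COUNT(c.id)
------+------------
Alice | 1          
Carol | 0          
Dave  | 2          
Eve   | 1          
Frank | 4          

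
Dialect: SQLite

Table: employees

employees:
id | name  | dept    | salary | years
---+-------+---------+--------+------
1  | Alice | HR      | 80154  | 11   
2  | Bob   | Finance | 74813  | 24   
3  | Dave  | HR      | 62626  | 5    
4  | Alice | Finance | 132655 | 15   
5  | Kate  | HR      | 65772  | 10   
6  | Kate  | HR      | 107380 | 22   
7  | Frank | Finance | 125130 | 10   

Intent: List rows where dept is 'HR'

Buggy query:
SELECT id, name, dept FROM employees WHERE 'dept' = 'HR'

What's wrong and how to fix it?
Bug: 'dept' in single quotes is a string literal, not the column; the comparison is literal-vs-literal and never true

Fix: Reference the column as dept without single quotes

Corrected query:
SELECT id, name, dept FROM employees WHERE dept = 'HR'

Result:
id | name  | dept
---+-------+-----
1  | Alice | HR  
3  | Dave  | HR  
5  | Kate  | HR  
6  | Kate  | HR  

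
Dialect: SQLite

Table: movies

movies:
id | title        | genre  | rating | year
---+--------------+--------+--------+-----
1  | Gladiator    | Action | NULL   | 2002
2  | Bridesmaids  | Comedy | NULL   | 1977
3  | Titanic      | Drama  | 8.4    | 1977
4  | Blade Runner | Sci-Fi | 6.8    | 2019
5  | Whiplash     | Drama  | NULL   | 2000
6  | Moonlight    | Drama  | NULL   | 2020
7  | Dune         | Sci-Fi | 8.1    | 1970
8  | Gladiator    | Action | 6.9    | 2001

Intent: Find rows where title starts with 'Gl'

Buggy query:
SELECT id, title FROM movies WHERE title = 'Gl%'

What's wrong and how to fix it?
Bug: Wildcards only work with LIKE; '=' treats '%' as a literal character

Fix: Replace '=' with LIKE so 'Gl%' is treated as a pattern

Corrected query:
SELECT id, title FROM movies WHERE title LIKE 'Gl%'

Result:
id | title    
---+----------
1  | Gladiator
8  | Gladiator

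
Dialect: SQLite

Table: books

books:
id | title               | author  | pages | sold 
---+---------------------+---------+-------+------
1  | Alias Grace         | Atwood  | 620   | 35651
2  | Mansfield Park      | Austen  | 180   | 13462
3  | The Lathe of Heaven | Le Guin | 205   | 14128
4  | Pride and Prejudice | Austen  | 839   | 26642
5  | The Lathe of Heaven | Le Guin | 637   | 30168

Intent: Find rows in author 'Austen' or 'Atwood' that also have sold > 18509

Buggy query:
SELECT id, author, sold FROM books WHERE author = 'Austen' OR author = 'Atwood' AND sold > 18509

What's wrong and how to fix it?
Bug: Without parentheses, AND is evaluated before OR, so the sold filter only applies to the 'Atwood' branch

Fix: Add parentheses around the OR so the AND applies to both alternatives

Corrected query:
SELECT id, author, sold FROM books WHERE (author = 'Austen' OR author = 'Atwood') AND sold > 18509

Result:
id | author | sold 
---+--------+------
1  | Atwood | 35651
4  | Austen | 26642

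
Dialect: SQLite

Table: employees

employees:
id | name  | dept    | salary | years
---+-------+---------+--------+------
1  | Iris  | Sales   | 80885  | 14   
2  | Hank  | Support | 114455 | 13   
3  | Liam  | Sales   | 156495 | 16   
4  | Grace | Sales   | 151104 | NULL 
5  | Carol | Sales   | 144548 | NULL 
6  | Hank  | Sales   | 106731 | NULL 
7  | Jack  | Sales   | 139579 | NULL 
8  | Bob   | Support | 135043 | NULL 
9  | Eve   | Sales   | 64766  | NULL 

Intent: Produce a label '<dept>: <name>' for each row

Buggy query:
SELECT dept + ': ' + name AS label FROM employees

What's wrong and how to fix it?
Bug: SQLite uses || for string concatenation; + coerces text to numbers (yielding 0)

Fix: Replace + with || to concatenate text

Corrected query:
SELECT dept || ': ' || name AS label FROM employees

Result:
label        
-------------
Sales: Iris  
Support: Hank
Sales: Liam  
Sales: Grace 
Sales: Carol 
Sales: Hank  
Sales: Jack  
Support: Bob 
Sales: Eve   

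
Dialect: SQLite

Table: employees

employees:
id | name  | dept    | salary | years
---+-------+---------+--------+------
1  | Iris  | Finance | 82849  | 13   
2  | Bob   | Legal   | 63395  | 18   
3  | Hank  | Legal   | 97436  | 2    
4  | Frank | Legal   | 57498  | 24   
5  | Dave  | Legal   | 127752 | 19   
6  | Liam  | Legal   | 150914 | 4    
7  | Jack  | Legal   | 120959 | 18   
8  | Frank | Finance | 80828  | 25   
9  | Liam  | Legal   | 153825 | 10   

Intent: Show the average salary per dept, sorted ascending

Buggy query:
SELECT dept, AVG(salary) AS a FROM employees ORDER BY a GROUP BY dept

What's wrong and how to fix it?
Bug: ORDER BY appears before GROUP BY; SQL clause order requires GROUP BY first

Fix: Move ORDER BY to the end, after GROUP BY

Corrected query:
SELECT dept, AVG(salary) AS a FROM employees GROUP BY dept ORDER BY a

Result:
dept    | a            
--------+--------------
Finance | 81838.5      
Legal   | 110254.142857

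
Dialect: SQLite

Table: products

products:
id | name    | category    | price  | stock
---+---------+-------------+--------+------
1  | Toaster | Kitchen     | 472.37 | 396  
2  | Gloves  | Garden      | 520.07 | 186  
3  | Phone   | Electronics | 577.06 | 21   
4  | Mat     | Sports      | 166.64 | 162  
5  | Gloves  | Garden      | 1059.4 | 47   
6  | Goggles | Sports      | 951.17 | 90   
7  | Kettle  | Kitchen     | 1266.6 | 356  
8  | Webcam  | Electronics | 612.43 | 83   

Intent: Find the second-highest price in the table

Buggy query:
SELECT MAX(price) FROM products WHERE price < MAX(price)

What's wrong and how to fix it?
Bug: MAX(price) on the right of the comparison is an aggregate-in-WHERE error

Fix: Put the inner MAX in a scalar subquery

Corrected query:
SELECT MAX(price) FROM products WHERE price < (SELECT MAX(price) FROM products)

Result:
MAX(price)
----------
1059.4    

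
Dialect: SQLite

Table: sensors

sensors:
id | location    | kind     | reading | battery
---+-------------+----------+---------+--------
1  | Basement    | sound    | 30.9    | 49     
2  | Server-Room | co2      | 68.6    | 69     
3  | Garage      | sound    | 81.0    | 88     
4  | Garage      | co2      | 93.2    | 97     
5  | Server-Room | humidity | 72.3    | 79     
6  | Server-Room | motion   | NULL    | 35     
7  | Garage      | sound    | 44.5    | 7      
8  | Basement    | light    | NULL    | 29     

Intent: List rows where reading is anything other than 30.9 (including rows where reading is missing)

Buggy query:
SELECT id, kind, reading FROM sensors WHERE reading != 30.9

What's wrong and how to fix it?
Bug: Inequality against NULL is unknown, not true; rows with NULL are dropped

Fix: Add an explicit OR reading IS NULL to include the missing-value rows

Corrected query:
SELECT id, kind, reading FROM sensors WHERE reading != 30.9 OR reading IS NULL

Result:
id | kind     | reading
---+----------+--------
2  | co2      | 68.6   
3  | sound    | 81     
4  | co2      | 93.2   
5  | humidity | 72.3   
6  | motion   | NULL   
7  | sound    | 44.5   
8  | light    | NULL   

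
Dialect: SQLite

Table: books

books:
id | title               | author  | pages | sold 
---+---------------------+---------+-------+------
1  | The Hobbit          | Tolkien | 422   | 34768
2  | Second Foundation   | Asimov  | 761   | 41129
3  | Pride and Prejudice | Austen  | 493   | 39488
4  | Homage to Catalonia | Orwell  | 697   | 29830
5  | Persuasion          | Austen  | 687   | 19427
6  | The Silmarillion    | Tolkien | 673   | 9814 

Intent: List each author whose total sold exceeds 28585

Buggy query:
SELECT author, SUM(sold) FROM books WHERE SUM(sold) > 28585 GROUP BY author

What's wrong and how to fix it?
Bug: Aggregate functions cannot appear in a WHERE clause

Fix: Move the aggregate condition to a HAVING clause

Corrected query:
SELECT author, SUM(sold) FROM books GROUP BY author HAVING SUM(sold) > 28585

Result:
author  | SUM(sold)
--------+----------
Asimov  | 41129    
Austen  | 58915    
Orwell  | 29830    
Tolkien | 44582    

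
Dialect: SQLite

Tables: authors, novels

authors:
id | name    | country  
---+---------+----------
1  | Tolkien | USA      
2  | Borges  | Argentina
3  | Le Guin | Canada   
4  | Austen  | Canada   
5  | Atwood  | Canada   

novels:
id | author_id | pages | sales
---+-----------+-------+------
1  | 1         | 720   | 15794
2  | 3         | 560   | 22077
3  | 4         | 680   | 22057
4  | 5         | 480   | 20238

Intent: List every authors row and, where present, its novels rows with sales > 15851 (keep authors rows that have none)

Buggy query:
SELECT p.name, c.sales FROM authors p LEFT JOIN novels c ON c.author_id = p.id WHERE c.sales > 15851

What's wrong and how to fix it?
Bug: A WHERE condition on the right-hand table after LEFT JOIN drops unmatched parents

Fix: Move the right-table condition into the ON clause so unmatched parents are kept

Corrected query:
SELECT p.name, c.sales FROM authors p LEFT JOIN novels c ON c.author_id = p.id AND c.sales > 15851

Result:
name    | sales
--------+------
Tolkien | NULL 
Borges  | NULL 
Le Guin | 22077
Austen  | 22057
Atwood  | 20238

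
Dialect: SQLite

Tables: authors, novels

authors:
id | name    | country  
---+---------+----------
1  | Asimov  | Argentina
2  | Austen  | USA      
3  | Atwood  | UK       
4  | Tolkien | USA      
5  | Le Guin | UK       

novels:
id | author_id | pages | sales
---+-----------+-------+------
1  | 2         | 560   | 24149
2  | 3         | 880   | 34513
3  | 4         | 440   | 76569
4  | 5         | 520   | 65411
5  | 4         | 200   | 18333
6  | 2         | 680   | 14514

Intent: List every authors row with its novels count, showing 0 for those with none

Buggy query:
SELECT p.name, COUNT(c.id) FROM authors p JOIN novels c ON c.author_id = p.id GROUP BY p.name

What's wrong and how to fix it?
Bug: INNER JOIN drops authors rows that have no matching novels rows

Fix: Switch to LEFT JOIN to retain unmatched parent rows

Corrected query:
SELECT p.name, COUNT(c.id) FROM authors p LEFT JOIN novels c ON c.author_id = p.id GROUP BY p.name

Result:
name    | COUNT(c.id)
--------+------------
Asimov  | 0          
Atwood  | 1          
Austen  | 2          
Le Guin | 1          
Tolkien | 2          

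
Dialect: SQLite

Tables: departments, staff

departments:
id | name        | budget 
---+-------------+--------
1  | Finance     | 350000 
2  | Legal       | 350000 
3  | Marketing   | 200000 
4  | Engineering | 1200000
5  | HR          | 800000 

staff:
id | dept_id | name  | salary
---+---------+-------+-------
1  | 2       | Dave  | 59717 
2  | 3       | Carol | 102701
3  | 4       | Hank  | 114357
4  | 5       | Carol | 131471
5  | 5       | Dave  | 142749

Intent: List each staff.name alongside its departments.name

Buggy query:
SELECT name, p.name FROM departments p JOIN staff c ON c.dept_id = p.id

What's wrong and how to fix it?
Bug: Both tables have a 'name' column; the unqualified reference is ambiguous

Fix: Qualify the column with its table alias (c.name)

Corrected query:
SELECT c.name, p.name FROM departments p JOIN staff c ON c.dept_id = p.id

Result:
name  | name       
------+------------
Dave  | Legal      
Carol | Marketing  
Hank  | Engineering
Carol | HR         
Dave  | HR         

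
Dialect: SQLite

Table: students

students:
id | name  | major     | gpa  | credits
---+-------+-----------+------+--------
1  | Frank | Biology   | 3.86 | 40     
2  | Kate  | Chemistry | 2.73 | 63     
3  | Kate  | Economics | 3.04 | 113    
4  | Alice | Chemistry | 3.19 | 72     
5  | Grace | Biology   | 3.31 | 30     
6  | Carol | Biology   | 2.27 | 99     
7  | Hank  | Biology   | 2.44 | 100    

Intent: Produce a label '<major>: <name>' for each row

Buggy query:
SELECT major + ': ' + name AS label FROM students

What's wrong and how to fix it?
Bug: '+' is numeric addition; on text columns SQLite converts them to 0 instead of concatenating

Fix: Use the || operator for string concatenation

Corrected query:
SELECT major || ': ' || name AS label FROM students

Result:
label           
----------------
Biology: Frank  
Chemistry: Kate 
Economics: Kate 
Chemistry: Alice
Biology: Grace  
Biology: Carol  
Biology: Hank   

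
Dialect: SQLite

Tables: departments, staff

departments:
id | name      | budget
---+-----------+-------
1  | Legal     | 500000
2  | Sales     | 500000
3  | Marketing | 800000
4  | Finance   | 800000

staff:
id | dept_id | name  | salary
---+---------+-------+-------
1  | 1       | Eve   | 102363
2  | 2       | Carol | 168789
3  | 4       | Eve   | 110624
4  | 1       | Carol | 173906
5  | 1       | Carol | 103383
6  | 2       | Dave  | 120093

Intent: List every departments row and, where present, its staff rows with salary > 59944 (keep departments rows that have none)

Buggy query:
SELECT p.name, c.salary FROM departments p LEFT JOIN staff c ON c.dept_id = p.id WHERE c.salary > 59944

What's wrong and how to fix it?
Bug: A WHERE condition on the right-hand table after LEFT JOIN drops unmatched parents

Fix: Put 'c.salary > 59944' in the JOIN's ON clause instead of WHERE

Corrected query:
SELECT p.name, c.salary FROM departments p LEFT JOIN staff c ON c.dept_id = p.id AND c.salary > 59944

Result:
name      | salary
----------+-------
Legal     | 102363
Legal     | 103383
Legal     | 173906
Sales     | 120093
Sales     | 168789
Marketing | NULL  
Finance   | 110624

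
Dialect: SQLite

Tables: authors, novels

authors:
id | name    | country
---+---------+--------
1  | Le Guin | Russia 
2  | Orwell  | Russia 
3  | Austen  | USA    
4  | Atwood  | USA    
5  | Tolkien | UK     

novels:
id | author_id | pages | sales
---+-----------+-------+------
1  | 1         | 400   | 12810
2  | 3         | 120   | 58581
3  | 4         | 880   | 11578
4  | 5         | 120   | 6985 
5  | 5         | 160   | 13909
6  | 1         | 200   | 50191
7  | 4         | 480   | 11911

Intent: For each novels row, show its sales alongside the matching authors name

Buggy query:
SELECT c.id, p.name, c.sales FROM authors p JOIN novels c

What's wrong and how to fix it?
Bug: JOIN with no ON clause produces a cartesian product; every novels row pairs with every authors row

Fix: Add ON c.author_id = p.id to the JOIN

Corrected query:
SELECT c.id, p.name, c.sales FROM authors p JOIN novels c ON c.author_id = p.id

Result:
id | name    | sales
---+---------+------
1  | Le Guin | 12810
2  | Austen  | 58581
3  | Atwood  | 11578
4  | Tolkien | 6985 
5  | Tolkien | 13909
6  | Le Guin | 50191
7  | Atwood  | 11911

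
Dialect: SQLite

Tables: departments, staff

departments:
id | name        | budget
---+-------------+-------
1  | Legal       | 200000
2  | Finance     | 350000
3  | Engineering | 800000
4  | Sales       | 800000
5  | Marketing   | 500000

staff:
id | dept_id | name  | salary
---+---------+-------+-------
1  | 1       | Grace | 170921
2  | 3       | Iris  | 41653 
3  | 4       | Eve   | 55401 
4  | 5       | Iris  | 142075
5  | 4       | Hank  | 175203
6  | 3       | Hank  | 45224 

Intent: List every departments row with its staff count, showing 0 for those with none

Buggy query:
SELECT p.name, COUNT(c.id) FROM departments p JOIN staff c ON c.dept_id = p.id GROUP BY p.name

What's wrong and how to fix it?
Bug: An inner join excludes parents with zero children

Fix: Switch to LEFT JOIN to retain unmatched parent rows

Corrected query:
SELECT p.name, COUNT(c.id) FROM departments p LEFT JOIN staff c ON c.dept_id = p.id GROUP BY p.name

Result:
name        | COUNT(c.id)
------------+------------
Engineering | 2          
Finance     | 0          
Legal       | 1          
Marketing   | 1          
Sales       | 2          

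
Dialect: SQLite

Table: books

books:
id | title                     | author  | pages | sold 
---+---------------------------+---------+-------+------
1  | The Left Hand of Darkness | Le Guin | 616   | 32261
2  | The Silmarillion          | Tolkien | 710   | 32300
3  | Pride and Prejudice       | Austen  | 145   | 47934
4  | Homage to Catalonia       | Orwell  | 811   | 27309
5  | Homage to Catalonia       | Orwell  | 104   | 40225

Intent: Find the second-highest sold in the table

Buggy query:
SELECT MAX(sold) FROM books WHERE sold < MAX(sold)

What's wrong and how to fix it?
Bug: The inner MAX is an aggregate inside WHERE, which is not allowed

Fix: Compute the overall MAX in a subquery, then take MAX of rows below it

Corrected query:
SELECT MAX(sold) FROM books WHERE sold < (SELECT MAX(sold) FROM books)

Result:
MAX(sold)
---------
40225    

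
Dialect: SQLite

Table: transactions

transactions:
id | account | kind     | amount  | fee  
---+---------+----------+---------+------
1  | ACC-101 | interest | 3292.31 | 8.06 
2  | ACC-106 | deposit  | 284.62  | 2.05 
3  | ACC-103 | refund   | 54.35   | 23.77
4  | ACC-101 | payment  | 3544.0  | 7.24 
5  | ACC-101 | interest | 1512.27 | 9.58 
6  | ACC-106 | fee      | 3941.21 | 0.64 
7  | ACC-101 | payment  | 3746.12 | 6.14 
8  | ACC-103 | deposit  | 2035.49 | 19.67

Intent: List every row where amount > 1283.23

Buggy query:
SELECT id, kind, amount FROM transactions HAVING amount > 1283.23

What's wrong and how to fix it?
Bug: HAVING filters the output of aggregation, but this query has no GROUP BY and no aggregate functions, so SQLite rejects it (HAVING clause on a non-aggregate query); the condition here is per row

Fix: Replace HAVING with WHERE since the condition applies to individual rows

Corrected query:
SELECT id, kind, amount FROM transactions WHERE amount > 1283.23

Result:
id | kind     | amount 
---+----------+--------
1  | interest | 3292.31
4  | payment  | 3544   
5  | interest | 1512.27
6  | fee      | 3941.21
7  | payment  | 3746.12
8  | deposit  | 2035.49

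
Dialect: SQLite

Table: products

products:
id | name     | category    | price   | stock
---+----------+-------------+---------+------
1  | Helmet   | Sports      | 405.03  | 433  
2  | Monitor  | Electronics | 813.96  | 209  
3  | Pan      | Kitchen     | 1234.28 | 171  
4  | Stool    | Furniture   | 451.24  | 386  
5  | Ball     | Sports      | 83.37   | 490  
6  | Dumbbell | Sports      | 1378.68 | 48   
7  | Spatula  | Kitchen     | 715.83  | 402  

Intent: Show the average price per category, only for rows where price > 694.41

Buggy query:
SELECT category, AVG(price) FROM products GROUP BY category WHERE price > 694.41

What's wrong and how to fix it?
Bug: WHERE cannot follow GROUP BY

Fix: Place WHERE between FROM and GROUP BY

Corrected query:
SELECT category, AVG(price) FROM products WHERE price > 694.41 GROUP BY category

Result:
category    | AVG(price)
------------+-----------
Electronics | 813.96    
Kitchen     | 975.055   
Sports      | 1378.68   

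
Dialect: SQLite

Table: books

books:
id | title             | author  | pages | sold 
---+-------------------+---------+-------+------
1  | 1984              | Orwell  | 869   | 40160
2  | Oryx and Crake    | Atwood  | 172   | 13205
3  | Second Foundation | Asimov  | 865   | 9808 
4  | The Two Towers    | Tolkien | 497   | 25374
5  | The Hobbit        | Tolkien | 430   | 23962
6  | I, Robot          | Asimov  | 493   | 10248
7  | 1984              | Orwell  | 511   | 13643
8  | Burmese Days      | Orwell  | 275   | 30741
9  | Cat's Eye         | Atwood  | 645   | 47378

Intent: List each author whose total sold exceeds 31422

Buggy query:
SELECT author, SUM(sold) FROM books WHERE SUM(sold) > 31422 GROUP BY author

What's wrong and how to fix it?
Bug: Aggregate functions cannot appear in a WHERE clause

Fix: Use HAVING (which filters groups after aggregation) instead of WHERE

Corrected query:
SELECT author, SUM(sold) FROM books GROUP BY author HAVING SUM(sold) > 31422

Result:
author  | SUM(sold)
--------+----------
Atwood  | 60583    
Orwell  | 84544    
Tolkien | 49336    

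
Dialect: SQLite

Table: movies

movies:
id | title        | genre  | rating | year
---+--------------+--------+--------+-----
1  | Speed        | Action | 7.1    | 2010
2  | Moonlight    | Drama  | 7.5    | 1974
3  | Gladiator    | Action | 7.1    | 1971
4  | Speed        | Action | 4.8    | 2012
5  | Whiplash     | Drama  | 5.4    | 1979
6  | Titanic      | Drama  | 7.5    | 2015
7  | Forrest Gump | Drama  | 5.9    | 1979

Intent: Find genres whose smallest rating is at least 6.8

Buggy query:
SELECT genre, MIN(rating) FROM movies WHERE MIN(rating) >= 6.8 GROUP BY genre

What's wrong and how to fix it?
Bug: Aggregates like MIN are computed per group after WHERE runs

Fix: Replace WHERE with HAVING after the GROUP BY

Corrected query:
SELECT genre, MIN(rating) FROM movies GROUP BY genre HAVING MIN(rating) >= 6.8

Result:
(no rows)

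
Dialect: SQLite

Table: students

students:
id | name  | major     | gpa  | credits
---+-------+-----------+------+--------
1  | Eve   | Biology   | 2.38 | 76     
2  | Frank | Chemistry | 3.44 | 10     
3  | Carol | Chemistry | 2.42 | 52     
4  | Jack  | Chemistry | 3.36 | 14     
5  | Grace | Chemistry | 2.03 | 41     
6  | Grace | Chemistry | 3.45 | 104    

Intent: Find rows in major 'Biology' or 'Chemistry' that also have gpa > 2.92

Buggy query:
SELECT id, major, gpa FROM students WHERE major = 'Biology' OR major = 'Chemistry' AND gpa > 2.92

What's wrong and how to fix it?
Bug: AND binds tighter than OR, so this parses as major = 'Biology' OR (major = 'Chemistry' AND gpa > 2.92)

Fix: Add parentheses around the OR so the AND applies to both alternatives

Corrected query:
SELECT id, major, gpa FROM students WHERE (major = 'Biology' OR major = 'Chemistry') AND gpa > 2.92

Result:
id | major     | gpa 
---+-----------+-----
2  | Chemistry | 3.44
4  | Chemistry | 3.36
6  | Chemistry | 3.45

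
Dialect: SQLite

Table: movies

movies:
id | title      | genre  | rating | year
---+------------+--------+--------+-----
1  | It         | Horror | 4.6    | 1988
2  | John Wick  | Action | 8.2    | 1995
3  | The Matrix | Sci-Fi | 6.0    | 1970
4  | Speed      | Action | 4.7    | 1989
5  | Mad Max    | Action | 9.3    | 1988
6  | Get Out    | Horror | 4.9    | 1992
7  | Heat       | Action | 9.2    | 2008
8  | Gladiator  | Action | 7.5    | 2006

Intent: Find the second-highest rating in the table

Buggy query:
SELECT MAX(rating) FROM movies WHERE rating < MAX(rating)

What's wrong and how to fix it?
Bug: The inner MAX is an aggregate inside WHERE, which is not allowed

Fix: Compute the overall MAX in a subquery, then take MAX of rows below it

Corrected query:
SELECT MAX(rating) FROM movies WHERE rating < (SELECT MAX(rating) FROM movies)

Result:
MAX(rating)
-----------
9.2        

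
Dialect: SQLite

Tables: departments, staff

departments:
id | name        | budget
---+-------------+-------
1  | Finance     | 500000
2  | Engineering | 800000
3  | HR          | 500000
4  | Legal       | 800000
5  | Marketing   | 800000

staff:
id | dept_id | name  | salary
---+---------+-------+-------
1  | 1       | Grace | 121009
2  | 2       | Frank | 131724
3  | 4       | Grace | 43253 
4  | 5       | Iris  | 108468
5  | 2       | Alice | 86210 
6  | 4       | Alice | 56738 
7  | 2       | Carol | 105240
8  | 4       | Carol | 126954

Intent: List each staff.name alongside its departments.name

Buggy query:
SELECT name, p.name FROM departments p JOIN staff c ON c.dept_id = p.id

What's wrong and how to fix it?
Bug: 'name' exists in both joined tables, so the database can't tell which one is meant

Fix: Prefix ambiguous columns with the table alias

Corrected query:
SELECT c.name, p.name FROM departments p JOIN staff c ON c.dept_id = p.id

Result:
name  | name       
------+------------
Grace | Finance    
Frank | Engineering
Grace | Legal      
Iris  | Marketing  
Alice | Engineering
Alice | Legal      
Carol | Engineering
Carol | Legal      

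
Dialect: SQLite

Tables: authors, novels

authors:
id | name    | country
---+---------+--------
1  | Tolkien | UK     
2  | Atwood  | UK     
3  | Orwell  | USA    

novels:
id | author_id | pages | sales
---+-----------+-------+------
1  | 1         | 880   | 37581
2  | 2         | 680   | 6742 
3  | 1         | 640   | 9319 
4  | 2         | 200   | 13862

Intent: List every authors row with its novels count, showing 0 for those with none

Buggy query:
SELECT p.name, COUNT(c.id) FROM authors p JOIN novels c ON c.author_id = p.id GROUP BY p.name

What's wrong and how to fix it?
Bug: An inner join excludes parents with zero children

Fix: Use LEFT JOIN so parents without children still appear (COUNT(c.id) gives 0)

Corrected query:
SELECT p.name, COUNT(c.id) FROM authors p LEFT JOIN novels c ON c.author_id = p.id GROUP BY p.name

Result:
name    | COUNT(c.id)
--------+------------
Atwood  | 2          
Orwell  | 0          
Tolkien | 2          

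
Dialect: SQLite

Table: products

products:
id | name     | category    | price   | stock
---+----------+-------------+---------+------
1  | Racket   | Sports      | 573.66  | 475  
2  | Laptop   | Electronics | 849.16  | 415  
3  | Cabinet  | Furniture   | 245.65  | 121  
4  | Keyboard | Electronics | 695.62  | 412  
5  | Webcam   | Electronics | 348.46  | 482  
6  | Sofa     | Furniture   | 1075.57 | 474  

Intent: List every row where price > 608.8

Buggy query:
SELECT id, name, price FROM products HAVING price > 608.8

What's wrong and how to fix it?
Bug: HAVING filters the output of aggregation, but this query has no GROUP BY and no aggregate functions, so SQLite rejects it (HAVING clause on a non-aggregate query); the condition here is per row

Fix: Replace HAVING with WHERE since the condition applies to individual rows

Corrected query:
SELECT id, name, price FROM products WHERE price > 608.8

Result:
id | name     | price  
---+----------+--------
2  | Laptop   | 849.16 
4  | Keyboard | 695.62 
6  | Sofa     | 1075.57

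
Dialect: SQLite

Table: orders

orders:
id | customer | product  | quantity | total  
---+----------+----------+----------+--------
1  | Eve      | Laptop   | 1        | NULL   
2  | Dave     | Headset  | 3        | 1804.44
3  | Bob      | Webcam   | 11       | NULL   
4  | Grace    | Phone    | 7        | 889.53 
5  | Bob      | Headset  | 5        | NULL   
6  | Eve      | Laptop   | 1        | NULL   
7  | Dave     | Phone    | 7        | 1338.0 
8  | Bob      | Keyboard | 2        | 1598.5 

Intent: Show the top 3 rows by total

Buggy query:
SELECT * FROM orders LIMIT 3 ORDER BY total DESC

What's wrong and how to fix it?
Bug: LIMIT must come after ORDER BY

Fix: Swap the clauses: ORDER BY first, then LIMIT

Corrected query:
SELECT * FROM orders ORDER BY total DESC LIMIT 3

Result:
id | customer | product  | quantity | total  
---+----------+----------+----------+--------
2  | Dave     | Headset  | 3        | 1804.44
8  | Bob      | Keyboard | 2        | 1598.5 
7  | Dave     | Phone    | 7        | 1338   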